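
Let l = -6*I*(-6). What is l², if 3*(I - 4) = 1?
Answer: 24336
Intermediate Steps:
I = 13/3 (I = 4 + (⅓)*1 = 4 + ⅓ = 13/3 ≈ 4.3333)
l = 156 (l = -6*13/3*(-6) = -26*(-6) = 156)
l² = 156² = 24336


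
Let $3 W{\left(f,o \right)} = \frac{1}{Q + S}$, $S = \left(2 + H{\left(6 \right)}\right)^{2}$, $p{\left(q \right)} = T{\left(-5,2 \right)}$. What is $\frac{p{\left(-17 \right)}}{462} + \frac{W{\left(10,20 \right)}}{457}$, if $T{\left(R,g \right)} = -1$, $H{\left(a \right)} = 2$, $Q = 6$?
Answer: $- \frac{75}{35189} \approx -0.0021313$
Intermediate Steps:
$p{\left(q \right)} = -1$
$S = 16$ ($S = \left(2 + 2\right)^{2} = 4^{2} = 16$)
$W{\left(f,o \right)} = \frac{1}{66}$ ($W{\left(f,o \right)} = \frac{1}{3 \left(6 + 16\right)} = \frac{1}{3 \cdot 22} = \frac{1}{3} \cdot \frac{1}{22} = \frac{1}{66}$)
$\frac{p{\left(-17 \right)}}{462} + \frac{W{\left(10,20 \right)}}{457} = - \frac{1}{462} + \frac{1}{66 \cdot 457} = \left(-1\right) \frac{1}{462} + \frac{1}{66} \cdot \frac{1}{457} = - \frac{1}{462} + \frac{1}{30162} = - \frac{75}{35189}$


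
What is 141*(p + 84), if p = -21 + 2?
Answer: 9165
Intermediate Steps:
p = -19
141*(p + 84) = 141*(-19 + 84) = 141*65 = 9165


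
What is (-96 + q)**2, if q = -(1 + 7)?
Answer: 10816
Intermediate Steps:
q = -8 (q = -1*8 = -8)
(-96 + q)**2 = (-96 - 8)**2 = (-104)**2 = 10816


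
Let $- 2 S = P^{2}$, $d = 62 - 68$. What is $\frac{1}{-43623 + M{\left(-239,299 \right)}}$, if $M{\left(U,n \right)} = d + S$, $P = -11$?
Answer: $- \frac{2}{87379} \approx -2.2889 \cdot 10^{-5}$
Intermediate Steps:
$d = -6$ ($d = 62 - 68 = -6$)
$S = - \frac{121}{2}$ ($S = - \frac{\left(-11\right)^{2}}{2} = \left(- \frac{1}{2}\right) 121 = - \frac{121}{2} \approx -60.5$)
$M{\left(U,n \right)} = - \frac{133}{2}$ ($M{\left(U,n \right)} = -6 - \frac{121}{2} = - \frac{133}{2}$)
$\frac{1}{-43623 + M{\left(-239,299 \right)}} = \frac{1}{-43623 - \frac{133}{2}} = \frac{1}{- \frac{87379}{2}} = - \frac{2}{87379}$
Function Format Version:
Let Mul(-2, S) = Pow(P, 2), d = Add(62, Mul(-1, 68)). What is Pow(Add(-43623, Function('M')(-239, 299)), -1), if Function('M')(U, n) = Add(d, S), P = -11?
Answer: Rational(-2, 87379) ≈ -2.2889e-5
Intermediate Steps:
d = -6 (d = Add(62, -68) = -6)
S = Rational(-121, 2) (S = Mul(Rational(-1, 2), Pow(-11, 2)) = Mul(Rational(-1, 2), 121) = Rational(-121, 2) ≈ -60.500)
Function('M')(U, n) = Rational(-133, 2) (Function('M')(U, n) = Add(-6, Rational(-121, 2)) = Rational(-133, 2))
Pow(Add(-43623, Function('M')(-239, 299)), -1) = Pow(Add(-43623, Rational(-133, 2)), -1) = Pow(Rational(-87379, 2), -1) = Rational(-2, 87379)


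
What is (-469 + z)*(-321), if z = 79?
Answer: 125190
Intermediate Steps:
(-469 + z)*(-321) = (-469 + 79)*(-321) = -390*(-321) = 125190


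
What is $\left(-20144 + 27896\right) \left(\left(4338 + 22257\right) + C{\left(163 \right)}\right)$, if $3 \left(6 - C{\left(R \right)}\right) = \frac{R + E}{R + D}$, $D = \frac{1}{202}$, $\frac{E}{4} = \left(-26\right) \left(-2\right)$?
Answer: $\frac{357353387704}{1733} \approx 2.062 \cdot 10^{8}$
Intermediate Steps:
$E = 208$ ($E = 4 \left(\left(-26\right) \left(-2\right)\right) = 4 \cdot 52 = 208$)
$D = \frac{1}{202} \approx 0.0049505$
$C{\left(R \right)} = 6 - \frac{208 + R}{3 \left(\frac{1}{202} + R\right)}$ ($C{\left(R \right)} = 6 - \frac{\left(R + 208\right) \frac{1}{R + \frac{1}{202}}}{3} = 6 - \frac{\left(208 + R\right) \frac{1}{\frac{1}{202} + R}}{3} = 6 - \frac{\frac{1}{\frac{1}{202} + R} \left(208 + R\right)}{3} = 6 - \frac{208 + R}{3 \left(\frac{1}{202} + R\right)}$)
$\left(-20144 + 27896\right) \left(\left(4338 + 22257\right) + C{\left(163 \right)}\right) = \left(-20144 + 27896\right) \left(\left(4338 + 22257\right) + \frac{2 \left(-20999 + 1717 \cdot 163\right)}{3 \left(1 + 202 \cdot 163\right)}\right) = 7752 \left(26595 + \frac{2 \left(-20999 + 279871\right)}{3 \left(1 + 32926\right)}\right) = 7752 \left(26595 + \frac{2}{3} \cdot \frac{1}{32927} \cdot 258872\right) = 7752 \left(26595 + \frac{517744}{98781}\right) = 7752 \cdot \frac{2627598439}{98781} = \frac{357353387704}{1733}$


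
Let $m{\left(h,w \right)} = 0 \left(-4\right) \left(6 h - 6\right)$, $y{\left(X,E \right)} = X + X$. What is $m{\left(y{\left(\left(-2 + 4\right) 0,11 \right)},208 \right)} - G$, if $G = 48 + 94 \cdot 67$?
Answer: $-6346$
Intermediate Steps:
$y{\left(X,E \right)} = 2 X$
$m{\left(h,w \right)} = 0$ ($m{\left(h,w \right)} = 0 \left(-6 + 6 h\right) = 0$)
$G = 6346$ ($G = 48 + 6298 = 6346$)
$m{\left(y{\left(\left(-2 + 4\right) 0,11 \right)},208 \right)} - G = 0 - 6346 = -6346$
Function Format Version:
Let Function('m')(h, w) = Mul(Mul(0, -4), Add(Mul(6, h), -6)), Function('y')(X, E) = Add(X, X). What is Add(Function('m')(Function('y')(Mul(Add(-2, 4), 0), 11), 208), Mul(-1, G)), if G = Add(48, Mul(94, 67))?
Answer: -6346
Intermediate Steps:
Function('y')(X, E) = Mul(2, X)
Function('m')(h, w) = 0 (Function('m')(h, w) = Mul(0, Add(-6, Mul(6, h))) = 0)
G = 6346 (G = Add(48, 6298) = 6346)
Add(Function('m')(Function('y')(Mul(Add(-2, 4), 0), 11), 208), Mul(-1, G)) = Add(0, Mul(-1, 6346)) = Add(0, -6346) = -6346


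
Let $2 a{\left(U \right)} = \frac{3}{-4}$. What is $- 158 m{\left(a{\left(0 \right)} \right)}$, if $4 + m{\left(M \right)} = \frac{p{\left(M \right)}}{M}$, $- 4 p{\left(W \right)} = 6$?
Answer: $0$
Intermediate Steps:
$p{\left(W \right)} = - \frac{3}{2}$ ($p{\left(W \right)} = \left(- \frac{1}{4}\right) 6 = - \frac{3}{2}$)
$a{\left(U \right)} = - \frac{3}{8}$ ($a{\left(U \right)} = \frac{3 \frac{1}{-4}}{2} = \frac{3 \left(- \frac{1}{4}\right)}{2} = \frac{1}{2} \left(- \frac{3}{4}\right) = - \frac{3}{8}$)
$m{\left(M \right)} = -4 - \frac{3}{2 M}$
$- 158 m{\left(a{\left(0 \right)} \right)} = - 158 \left(-4 - \frac{3}{2 \left(- \frac{3}{8}\right)}\right) = - 158 \left(-4 - -4\right) = - 158 \left(-4 + 4\right) = \left(-158\right) 0 = 0$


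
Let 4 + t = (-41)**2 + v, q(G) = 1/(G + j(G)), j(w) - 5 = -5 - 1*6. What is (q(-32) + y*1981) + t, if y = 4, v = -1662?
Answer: 301681/38 ≈ 7939.0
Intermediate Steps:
j(w) = -6 (j(w) = 5 + (-5 - 1*6) = 5 + (-5 - 6) = 5 - 11 = -6)
q(G) = 1/(-6 + G) (q(G) = 1/(G - 6) = 1/(-6 + G))
t = 15 (t = -4 + ((-41)**2 - 1662) = -4 + (1681 - 1662) = -4 + 19 = 15)
(q(-32) + y*1981) + t = (1/(-6 - 32) + 4*1981) + 15 = (1/(-38) + 7924) + 15 = (-1/38 + 7924) + 15 = 301111/38 + 15 = 301681/38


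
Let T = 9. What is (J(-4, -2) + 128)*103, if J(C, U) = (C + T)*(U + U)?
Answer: 11124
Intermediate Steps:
J(C, U) = 2*U*(9 + C) (J(C, U) = (C + 9)*(U + U) = (9 + C)*(2*U) = 2*U*(9 + C))
(J(-4, -2) + 128)*103 = (2*(-2)*(9 - 4) + 128)*103 = (2*(-2)*5 + 128)*103 = (-20 + 128)*103 = 108*103 = 11124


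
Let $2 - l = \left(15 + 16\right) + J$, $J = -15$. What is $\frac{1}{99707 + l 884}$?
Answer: $\frac{1}{87331} \approx 1.1451 \cdot 10^{-5}$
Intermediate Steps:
$l = -14$ ($l = 2 - \left(\left(15 + 16\right) - 15\right) = 2 - \left(31 - 15\right) = 2 - 16 = -14$)
$\frac{1}{99707 + l 884} = \frac{1}{99707 - 12376} = \frac{1}{87331}$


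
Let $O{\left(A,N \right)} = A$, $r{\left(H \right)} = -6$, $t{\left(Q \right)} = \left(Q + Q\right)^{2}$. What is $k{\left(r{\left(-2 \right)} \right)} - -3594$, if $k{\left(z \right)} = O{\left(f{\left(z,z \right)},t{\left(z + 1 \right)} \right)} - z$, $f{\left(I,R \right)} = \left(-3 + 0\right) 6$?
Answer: $3582$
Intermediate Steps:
$t{\left(Q \right)} = 4 Q^{2}$ ($t{\left(Q \right)} = \left(2 Q\right)^{2} = 4 Q^{2}$)
$f{\left(I,R \right)} = -18$ ($f{\left(I,R \right)} = \left(-3\right) 6 = -18$)
$k{\left(z \right)} = -18 - z$
$k{\left(r{\left(-2 \right)} \right)} - -3594 = \left(-18 - -6\right) - -3594 = \left(-18 + 6\right) + 3594 = -12 + 3594 = 3582$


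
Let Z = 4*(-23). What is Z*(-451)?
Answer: 41492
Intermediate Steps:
Z = -92
Z*(-451) = -92*(-451) = 41492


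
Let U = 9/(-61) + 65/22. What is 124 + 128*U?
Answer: 324292/671 ≈ 483.30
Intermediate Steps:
U = 3767/1342 (U = 9*(-1/61) + 65*(1/22) = -9/61 + 65/22 = 3767/1342 ≈ 2.8070)
124 + 128*U = 124 + 128*(3767/1342) = 124 + 241088/671 = 324292/671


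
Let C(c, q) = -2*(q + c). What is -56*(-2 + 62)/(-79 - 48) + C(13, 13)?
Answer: -3244/127 ≈ -25.543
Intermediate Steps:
C(c, q) = -2*c - 2*q (C(c, q) = -2*(c + q) = -2*c - 2*q)
-56*(-2 + 62)/(-79 - 48) + C(13, 13) = -56*(-2 + 62)/(-79 - 48) + (-2*13 - 2*13) = -3360/(-127) + (-26 - 26) = -3360*(-1)/127 - 52 = -56*(-60/127) - 52 = 3360/127 - 52 = -3244/127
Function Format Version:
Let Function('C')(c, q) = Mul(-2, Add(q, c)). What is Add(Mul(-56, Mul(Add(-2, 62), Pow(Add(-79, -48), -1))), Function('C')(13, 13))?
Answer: Rational(-3244, 127) ≈ -25.543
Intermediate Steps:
Function('C')(c, q) = Add(Mul(-2, c), Mul(-2, q)) (Function('C')(c, q) = Mul(-2, Add(c, q)) = Add(Mul(-2, c), Mul(-2, q)))
Add(Mul(-56, Mul(Add(-2, 62), Pow(Add(-79, -48), -1))), Function('C')(13, 13)) = Add(Mul(-56, Mul(Add(-2, 62), Pow(Add(-79, -48), -1))), Add(Mul(-2, 13), Mul(-2, 13))) = Add(Mul(-56, Mul(60, Pow(-127, -1))), Add(-26, -26)) = Add(Mul(-56, Mul(60, Rational(-1, 127))), -52) = Add(Mul(-56, Rational(-60, 127)), -52) = Add(Rational(3360, 127), -52) = Rational(-3244, 127)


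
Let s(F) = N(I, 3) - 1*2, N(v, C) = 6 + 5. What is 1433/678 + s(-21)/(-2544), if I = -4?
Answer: 606575/287472 ≈ 2.1100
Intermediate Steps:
N(v, C) = 11
s(F) = 9 (s(F) = 11 - 1*2 = 11 - 2 = 9)
1433/678 + s(-21)/(-2544) = 1433/678 + 9/(-2544) = 1433*(1/678) + 9*(-1/2544) = 1433/678 - 3/848 = 606575/287472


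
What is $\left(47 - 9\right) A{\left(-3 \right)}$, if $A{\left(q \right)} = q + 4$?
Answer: $38$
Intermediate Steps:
$A{\left(q \right)} = 4 + q$
$\left(47 - 9\right) A{\left(-3 \right)} = \left(47 - 9\right) \left(4 - 3\right) = 38 \cdot 1 = 38$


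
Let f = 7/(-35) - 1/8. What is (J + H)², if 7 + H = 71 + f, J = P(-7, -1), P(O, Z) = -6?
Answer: 5322249/1600 ≈ 3326.4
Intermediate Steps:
f = -13/40 (f = 7*(-1/35) - 1*⅛ = -⅕ - ⅛ = -13/40 ≈ -0.32500)
J = -6
H = 2547/40 (H = -7 + (71 - 13/40) = -7 + 2827/40 = 2547/40 ≈ 63.675)
(J + H)² = (-6 + 2547/40)² = (2307/40)² = 5322249/1600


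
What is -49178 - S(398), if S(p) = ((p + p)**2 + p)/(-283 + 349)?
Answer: -646627/11 ≈ -58784.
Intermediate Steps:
S(p) = p/66 + 2*p**2/33 (S(p) = ((2*p)**2 + p)/66 = (4*p**2 + p)*(1/66) = (p + 4*p**2)*(1/66) = p/66 + 2*p**2/33)
-49178 - S(398) = -49178 - 398*(1 + 4*398)/66 = -49178 - 398*(1 + 1592)/66 = -49178 - 398*1593/66 = -49178 - 1*105669/11 = -49178 - 105669/11 = -646627/11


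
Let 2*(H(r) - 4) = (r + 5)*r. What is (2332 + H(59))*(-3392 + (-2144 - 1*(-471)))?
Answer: -21394560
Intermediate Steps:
H(r) = 4 + r*(5 + r)/2 (H(r) = 4 + ((r + 5)*r)/2 = 4 + ((5 + r)*r)/2 = 4 + (r*(5 + r))/2 = 4 + r*(5 + r)/2)
(2332 + H(59))*(-3392 + (-2144 - 1*(-471))) = (2332 + (4 + (½)*59² + (5/2)*59))*(-3392 + (-2144 - 1*(-471))) = (2332 + (4 + (½)*3481 + 295/2))*(-3392 + (-2144 + 471)) = (2332 + (4 + 3481/2 + 295/2))*(-3392 - 1673) = (2332 + 1892)*(-5065) = 4224*(-5065) = -21394560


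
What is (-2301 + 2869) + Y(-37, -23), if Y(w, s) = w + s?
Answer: 508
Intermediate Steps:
Y(w, s) = s + w
(-2301 + 2869) + Y(-37, -23) = (-2301 + 2869) + (-23 - 37) = 568 - 60 = 508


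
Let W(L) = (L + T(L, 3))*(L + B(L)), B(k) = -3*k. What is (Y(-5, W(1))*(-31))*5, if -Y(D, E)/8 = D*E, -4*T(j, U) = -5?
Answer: 27900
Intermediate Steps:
T(j, U) = 5/4 (T(j, U) = -¼*(-5) = 5/4)
W(L) = -2*L*(5/4 + L) (W(L) = (L + 5/4)*(L - 3*L) = (5/4 + L)*(-2*L) = -2*L*(5/4 + L))
Y(D, E) = -8*D*E
(Y(-5, W(1))*(-31))*5 = (-8*(-5)*(½)*1*(-5 - 4*1)*(-31))*5 = (-8*(-5)*(½)*1*(-5 - 4)*(-31))*5 = (-8*(-5)*(½)*1*(-9)*(-31))*5 = (-8*(-5)*(-9/2)*(-31))*5 = -180*(-31)*5 = 5580*5 = 27900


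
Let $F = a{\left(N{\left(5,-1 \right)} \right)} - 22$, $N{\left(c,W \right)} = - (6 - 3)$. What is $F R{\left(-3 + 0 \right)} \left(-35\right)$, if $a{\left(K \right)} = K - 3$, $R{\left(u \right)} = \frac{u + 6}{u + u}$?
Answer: $-490$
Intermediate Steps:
$R{\left(u \right)} = \frac{6 + u}{2 u}$
$N{\left(c,W \right)} = -3$ ($N{\left(c,W \right)} = - (6 - 3) = \left(-1\right) 3 = -3$)
$a{\left(K \right)} = -3 + K$
$F = -28$ ($F = \left(-3 - 3\right) - 22 = -6 - 22 = -28$)
$F R{\left(-3 + 0 \right)} \left(-35\right) = - 28 \frac{6 + \left(-3 + 0\right)}{2 \left(-3 + 0\right)} \left(-35\right) = - 28 \frac{6 - 3}{2 \left(-3\right)} \left(-35\right) = - 28 \cdot \frac{1}{2} \left(- \frac{1}{3}\right) 3 \left(-35\right) = \left(-28\right) \left(- \frac{1}{2}\right) \left(-35\right) = 14 \left(-35\right) = -490$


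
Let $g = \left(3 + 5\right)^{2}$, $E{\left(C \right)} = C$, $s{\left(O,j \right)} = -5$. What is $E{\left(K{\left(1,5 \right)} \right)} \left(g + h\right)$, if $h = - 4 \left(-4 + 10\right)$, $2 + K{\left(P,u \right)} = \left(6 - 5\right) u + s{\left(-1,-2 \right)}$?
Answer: $-80$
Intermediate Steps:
$K{\left(P,u \right)} = -7 + u$ ($K{\left(P,u \right)} = -2 + \left(\left(6 - 5\right) u - 5\right) = -2 + \left(1 u - 5\right) = -2 + \left(u - 5\right) = -2 + \left(-5 + u\right) = -7 + u$)
$h = -24$ ($h = \left(-4\right) 6 = -24$)
$g = 64$ ($g = 8^{2} = 64$)
$E{\left(K{\left(1,5 \right)} \right)} \left(g + h\right) = \left(-7 + 5\right) \left(64 - 24\right) = \left(-2\right) 40 = -80$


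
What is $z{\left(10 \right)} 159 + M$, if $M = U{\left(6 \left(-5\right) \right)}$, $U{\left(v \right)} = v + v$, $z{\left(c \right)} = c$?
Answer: $1530$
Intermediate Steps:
$U{\left(v \right)} = 2 v$
$M = -60$ ($M = 2 \cdot 6 \left(-5\right) = 2 \left(-30\right) = -60$)
$z{\left(10 \right)} 159 + M = 10 \cdot 159 - 60 = 1590 - 60 = 1530$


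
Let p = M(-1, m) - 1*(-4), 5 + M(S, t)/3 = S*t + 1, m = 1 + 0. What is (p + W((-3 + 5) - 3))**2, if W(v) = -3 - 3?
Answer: 289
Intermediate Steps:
W(v) = -6
m = 1
M(S, t) = -12 + 3*S*t (M(S, t) = -15 + 3*(S*t + 1) = -15 + 3*(1 + S*t) = -15 + (3 + 3*S*t) = -12 + 3*S*t)
p = -11 (p = (-12 + 3*(-1)*1) - 1*(-4) = (-12 - 3) + 4 = -15 + 4 = -11)
(p + W((-3 + 5) - 3))**2 = (-11 - 6)**2 = (-17)**2 = 289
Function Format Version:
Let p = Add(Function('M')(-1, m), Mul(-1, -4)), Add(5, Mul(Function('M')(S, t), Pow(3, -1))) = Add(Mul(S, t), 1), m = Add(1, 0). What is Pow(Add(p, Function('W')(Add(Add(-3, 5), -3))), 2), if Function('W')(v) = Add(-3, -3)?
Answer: 289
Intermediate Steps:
Function('W')(v) = -6
m = 1
Function('M')(S, t) = Add(-12, Mul(3, S, t)) (Function('M')(S, t) = Add(-15, Mul(3, Add(Mul(S, t), 1))) = Add(-15, Mul(3, Add(1, Mul(S, t)))) = Add(-15, Add(3, Mul(3, S, t))) = Add(-12, Mul(3, S, t)))
p = -11 (p = Add(Add(-12, Mul(3, -1, 1)), Mul(-1, -4)) = Add(Add(-12, -3), 4) = Add(-15, 4) = -11)
Pow(Add(p, Function('W')(Add(Add(-3, 5), -3))), 2) = Pow(Add(-11, -6), 2) = Pow(-17, 2) = 289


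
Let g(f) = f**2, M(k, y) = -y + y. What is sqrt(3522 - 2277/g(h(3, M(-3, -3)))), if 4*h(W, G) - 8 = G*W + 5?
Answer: sqrt(558786)/13 ≈ 57.502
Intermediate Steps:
M(k, y) = 0
h(W, G) = 13/4 + G*W/4 (h(W, G) = 2 + (G*W + 5)/4 = 2 + (5 + G*W)/4 = 2 + (5/4 + G*W/4) = 13/4 + G*W/4)
sqrt(3522 - 2277/g(h(3, M(-3, -3)))) = sqrt(3522 - 2277/(13/4 + (1/4)*0*3)**2) = sqrt(3522 - 2277/(13/4 + 0)**2) = sqrt(3522 - 2277/((13/4)**2)) = sqrt(3522 - 2277/169/16) = sqrt(3522 - 2277*16/169) = sqrt(3522 - 36432/169) = sqrt(558786/169) = sqrt(558786)/13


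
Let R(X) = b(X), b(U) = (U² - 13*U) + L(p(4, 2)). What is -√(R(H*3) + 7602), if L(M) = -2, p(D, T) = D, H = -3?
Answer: -√7798 ≈ -88.306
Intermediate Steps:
b(U) = -2 + U² - 13*U (b(U) = (U² - 13*U) - 2 = -2 + U² - 13*U)
R(X) = -2 + X² - 13*X
-√(R(H*3) + 7602) = -√((-2 + (-3*3)² - (-39)*3) + 7602) = -√((-2 + (-9)² - 13*(-9)) + 7602) = -√((-2 + 81 + 117) + 7602) = -√(196 + 7602) = -√7798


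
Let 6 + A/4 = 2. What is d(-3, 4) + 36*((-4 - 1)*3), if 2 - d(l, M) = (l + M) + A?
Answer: -523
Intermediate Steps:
A = -16 (A = -24 + 4*2 = -24 + 8 = -16)
d(l, M) = 18 - M - l (d(l, M) = 2 - ((l + M) - 16) = 2 - ((M + l) - 16) = 2 - (-16 + M + l) = 2 + (16 - M - l) = 18 - M - l)
d(-3, 4) + 36*((-4 - 1)*3) = (18 - 1*4 - 1*(-3)) + 36*((-4 - 1)*3) = (18 - 4 + 3) + 36*(-5*3) = 17 + 36*(-15) = 17 - 540 = -523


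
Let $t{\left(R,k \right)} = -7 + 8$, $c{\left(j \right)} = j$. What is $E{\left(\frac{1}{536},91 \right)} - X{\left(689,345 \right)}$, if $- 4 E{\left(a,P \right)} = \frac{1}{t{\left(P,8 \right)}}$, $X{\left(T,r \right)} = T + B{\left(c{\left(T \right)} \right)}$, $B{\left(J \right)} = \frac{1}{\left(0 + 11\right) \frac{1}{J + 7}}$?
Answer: $- \frac{33111}{44} \approx -752.52$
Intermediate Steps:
$B{\left(J \right)} = \frac{7}{11} + \frac{J}{11}$ ($B{\left(J \right)} = \frac{1}{11 \frac{1}{7 + J}} = \frac{7}{11} + \frac{J}{11}$)
$t{\left(R,k \right)} = 1$
$X{\left(T,r \right)} = \frac{7}{11} + \frac{12 T}{11}$ ($X{\left(T,r \right)} = T + \left(\frac{7}{11} + \frac{T}{11}\right) = \frac{7}{11} + \frac{12 T}{11}$)
$E{\left(a,P \right)} = - \frac{1}{4}$ ($E{\left(a,P \right)} = - \frac{1}{4 \cdot 1} = \left(- \frac{1}{4}\right) 1 = - \frac{1}{4}$)
$E{\left(\frac{1}{536},91 \right)} - X{\left(689,345 \right)} = - \frac{1}{4} - \left(\frac{7}{11} + \frac{12}{11} \cdot 689\right) = - \frac{1}{4} - \left(\frac{7}{11} + \frac{8268}{11}\right) = - \frac{1}{4} - \frac{8275}{11} = - \frac{33111}{44}$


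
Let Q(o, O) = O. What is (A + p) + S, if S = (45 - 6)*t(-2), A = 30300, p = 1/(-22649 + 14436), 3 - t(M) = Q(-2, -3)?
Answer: 250775741/8213 ≈ 30534.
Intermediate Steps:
t(M) = 6 (t(M) = 3 - 1*(-3) = 3 + 3 = 6)
p = -1/8213 (p = 1/(-8213) = -1/8213 ≈ -0.00012176)
S = 234 (S = (45 - 6)*6 = 39*6 = 234)
(A + p) + S = (30300 - 1/8213) + 234 = 248853899/8213 + 234 = 250775741/8213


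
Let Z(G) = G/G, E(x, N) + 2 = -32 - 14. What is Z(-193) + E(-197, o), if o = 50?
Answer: -47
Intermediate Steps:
E(x, N) = -48 (E(x, N) = -2 + (-32 - 14) = -2 - 46 = -48)
Z(G) = 1
Z(-193) + E(-197, o) = 1 - 48 = -47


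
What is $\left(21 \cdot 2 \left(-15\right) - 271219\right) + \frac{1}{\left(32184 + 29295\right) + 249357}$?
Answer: $- \frac{84500455763}{310836} \approx -2.7185 \cdot 10^{5}$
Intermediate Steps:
$\left(21 \cdot 2 \left(-15\right) - 271219\right) + \frac{1}{\left(32184 + 29295\right) + 249357} = \left(42 \left(-15\right) - 271219\right) + \frac{1}{61479 + 249357} = \left(-630 - 271219\right) + \frac{1}{310836} = -271849 + \frac{1}{310836} = - \frac{84500455763}{310836}$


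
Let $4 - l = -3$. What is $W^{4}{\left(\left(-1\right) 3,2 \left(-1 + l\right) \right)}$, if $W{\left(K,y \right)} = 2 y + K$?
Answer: $194481$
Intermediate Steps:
$l = 7$ ($l = 4 - -3 = 4 + 3 = 7$)
$W{\left(K,y \right)} = K + 2 y$
$W^{4}{\left(\left(-1\right) 3,2 \left(-1 + l\right) \right)} = \left(\left(-1\right) 3 + 2 \cdot 2 \left(-1 + 7\right)\right)^{4} = \left(-3 + 2 \cdot 2 \cdot 6\right)^{4} = \left(-3 + 2 \cdot 12\right)^{4} = \left(-3 + 24\right)^{4} = 21^{4} = 194481$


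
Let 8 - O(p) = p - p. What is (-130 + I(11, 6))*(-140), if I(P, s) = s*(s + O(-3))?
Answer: 6440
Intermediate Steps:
O(p) = 8 (O(p) = 8 - (p - p) = 8 - 1*0 = 8 + 0 = 8)
I(P, s) = s*(8 + s) (I(P, s) = s*(s + 8) = s*(8 + s))
(-130 + I(11, 6))*(-140) = (-130 + 6*(8 + 6))*(-140) = (-130 + 6*14)*(-140) = (-130 + 84)*(-140) = -46*(-140) = 6440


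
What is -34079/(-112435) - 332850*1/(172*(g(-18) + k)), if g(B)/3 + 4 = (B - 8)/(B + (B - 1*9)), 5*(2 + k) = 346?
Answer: -39739575007/1179668020 ≈ -33.687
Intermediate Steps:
k = 336/5 (k = -2 + (⅕)*346 = -2 + 346/5 = 336/5 ≈ 67.200)
g(B) = -12 + 3*(-8 + B)/(-9 + 2*B) (g(B) = -12 + 3*((B - 8)/(B + (B - 1*9))) = -12 + 3*((-8 + B)/(B + (B - 9))) = -12 + 3*((-8 + B)/(B + (-9 + B))) = -12 + 3*((-8 + B)/(-9 + 2*B)) = -12 + 3*(-8 + B)/(-9 + 2*B))
-34079/(-112435) - 332850*1/(172*(g(-18) + k)) = -34079/(-112435) - 332850*1/(172*(21*(4 - 1*(-18))/(-9 + 2*(-18)) + 336/5)) = -34079*(-1/112435) - 332850*1/(172*(21*(4 + 18)/(-9 - 36) + 336/5)) = 34079/112435 - 332850*1/(172*(21*22/(-45) + 336/5)) = 34079/112435 - 332850*1/(172*(21*(-1/45)*22 + 336/5)) = 34079/112435 - 332850*1/(172*(-154/15 + 336/5)) = 34079/112435 - 332850/((854/15)*172) = 34079/112435 - 332850/146888/15 = 34079/112435 - 332850*15/146888 = 34079/112435 - 356625/10492 = -39739575007/1179668020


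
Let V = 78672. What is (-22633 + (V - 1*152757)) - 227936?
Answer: -324654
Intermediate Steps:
(-22633 + (V - 1*152757)) - 227936 = (-22633 + (78672 - 1*152757)) - 227936 = (-22633 + (78672 - 152757)) - 227936 = (-22633 - 74085) - 227936 = -96718 - 227936 = -324654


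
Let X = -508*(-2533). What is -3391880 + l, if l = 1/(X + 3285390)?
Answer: -15508197709519/4572154 ≈ -3.3919e+6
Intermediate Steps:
X = 1286764
l = 1/4572154 (l = 1/(1286764 + 3285390) = 1/4572154 ≈ 2.1872e-7)
-3391880 + l = -3391880 + 1/4572154 = -15508197709519/4572154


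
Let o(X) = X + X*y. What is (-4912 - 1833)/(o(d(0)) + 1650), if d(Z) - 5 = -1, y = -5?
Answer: -355/86 ≈ -4.1279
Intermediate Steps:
d(Z) = 4 (d(Z) = 5 - 1 = 4)
o(X) = -4*X (o(X) = X + X*(-5) = X - 5*X = -4*X)
(-4912 - 1833)/(o(d(0)) + 1650) = (-4912 - 1833)/(-4*4 + 1650) = -6745/(-16 + 1650) = -6745/1634 = -6745*1/1634 = -355/86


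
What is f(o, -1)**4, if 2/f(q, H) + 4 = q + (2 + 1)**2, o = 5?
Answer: 1/625 ≈ 0.0016000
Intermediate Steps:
f(q, H) = 2/(5 + q) (f(q, H) = 2/(-4 + (q + (2 + 1)**2)) = 2/(-4 + (q + 3**2)) = 2/(-4 + (q + 9)) = 2/(-4 + (9 + q)) = 2/(5 + q))
f(o, -1)**4 = (2/(5 + 5))**4 = (2/10)**4 = (2*(1/10))**4 = (1/5)**4 = 1/625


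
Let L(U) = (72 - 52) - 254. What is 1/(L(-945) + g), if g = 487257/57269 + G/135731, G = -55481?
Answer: -7773178639/1755965263048 ≈ -0.0044267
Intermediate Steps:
g = 62958538478/7773178639 (g = 487257/57269 - 55481/135731 = 62958538478/7773178639 ≈ 8.0995)
L(U) = -234 (L(U) = 20 - 254 = -234)
1/(L(-945) + g) = 1/(-234 + 62958538478/7773178639) = 1/(-1755965263048/7773178639) = -7773178639/1755965263048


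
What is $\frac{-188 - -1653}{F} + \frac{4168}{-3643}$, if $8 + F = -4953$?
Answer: $- \frac{26014443}{18072923} \approx -1.4394$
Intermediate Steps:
$F = -4961$ ($F = -8 - 4953 = -4961$)
$\frac{-188 - -1653}{F} + \frac{4168}{-3643} = \frac{-188 - -1653}{-4961} + \frac{4168}{-3643} = \left(-188 + 1653\right) \left(- \frac{1}{4961}\right) + 4168 \left(- \frac{1}{3643}\right) = 1465 \left(- \frac{1}{4961}\right) - \frac{4168}{3643} = - \frac{1465}{4961} - \frac{4168}{3643} = - \frac{26014443}{18072923}$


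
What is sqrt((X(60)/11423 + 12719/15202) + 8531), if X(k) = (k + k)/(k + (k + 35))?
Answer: sqrt(247245123040998645578026)/5383225826 ≈ 92.368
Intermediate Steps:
X(k) = 2*k/(35 + 2*k) (X(k) = (2*k)/(k + (35 + k)) = (2*k)/(35 + 2*k) = 2*k/(35 + 2*k))
sqrt((X(60)/11423 + 12719/15202) + 8531) = sqrt(((2*60/(35 + 2*60))/11423 + 12719/15202) + 8531) = sqrt(((2*60/(35 + 120))*(1/11423) + 12719*(1/15202)) + 8531) = sqrt(((2*60/155)*(1/11423) + 12719/15202) + 8531) = sqrt(((2*60*(1/155))*(1/11423) + 12719/15202) + 8531) = sqrt(((24/31)*(1/11423) + 12719/15202) + 8531) = sqrt((24/354113 + 12719/15202) + 8531) = sqrt(4504328095/5383225826 + 8531) = sqrt(45928803849701/5383225826) = sqrt(247245123040998645578026)/5383225826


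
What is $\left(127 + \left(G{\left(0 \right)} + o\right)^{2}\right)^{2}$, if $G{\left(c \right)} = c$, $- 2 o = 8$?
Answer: $20449$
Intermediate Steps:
$o = -4$ ($o = \left(- \frac{1}{2}\right) 8 = -4$)
$\left(127 + \left(G{\left(0 \right)} + o\right)^{2}\right)^{2} = \left(127 + \left(0 - 4\right)^{2}\right)^{2} = \left(127 + \left(-4\right)^{2}\right)^{2} = \left(127 + 16\right)^{2} = 143^{2} = 20449$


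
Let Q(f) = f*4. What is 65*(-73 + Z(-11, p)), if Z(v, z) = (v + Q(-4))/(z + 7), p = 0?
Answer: -34970/7 ≈ -4995.7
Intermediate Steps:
Q(f) = 4*f
Z(v, z) = (-16 + v)/(7 + z) (Z(v, z) = (v + 4*(-4))/(z + 7) = (v - 16)/(7 + z) = (-16 + v)/(7 + z))
65*(-73 + Z(-11, p)) = 65*(-73 + (-16 - 11)/(7 + 0)) = 65*(-73 - 27/7) = 65*(-538/7) = -34970/7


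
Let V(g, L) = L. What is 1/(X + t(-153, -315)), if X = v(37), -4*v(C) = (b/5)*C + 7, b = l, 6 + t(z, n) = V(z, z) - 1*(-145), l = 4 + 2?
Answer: -20/537 ≈ -0.037244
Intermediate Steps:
l = 6
t(z, n) = 139 + z (t(z, n) = -6 + (z - 1*(-145)) = -6 + (z + 145) = -6 + (145 + z) = 139 + z)
b = 6
v(C) = -7/4 - 3*C/10 (v(C) = -((6/5)*C + 7)/4 = -((6*(⅕))*C + 7)/4 = -(6*C/5 + 7)/4 = -(7 + 6*C/5)/4 = -7/4 - 3*C/10)
X = -257/20 (X = -7/4 - 3/10*37 = -7/4 - 111/10 = -257/20 ≈ -12.850)
1/(X + t(-153, -315)) = 1/(-257/20 + (139 - 153)) = 1/(-257/20 - 14) = 1/(-537/20) = -20/537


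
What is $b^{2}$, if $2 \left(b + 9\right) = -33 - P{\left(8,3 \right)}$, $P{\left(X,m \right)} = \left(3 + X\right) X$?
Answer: $\frac{19321}{4} \approx 4830.3$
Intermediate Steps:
$P{\left(X,m \right)} = X \left(3 + X\right)$
$b = - \frac{139}{2}$ ($b = -9 + \frac{-33 - 8 \left(3 + 8\right)}{2} = -9 + \frac{-33 - 8 \cdot 11}{2} = -9 + \frac{-33 - 88}{2} = -9 + \frac{1}{2} \left(-121\right) = -9 - \frac{121}{2} = - \frac{139}{2} \approx -69.5$)
$b^{2} = \left(- \frac{139}{2}\right)^{2} = \frac{19321}{4}$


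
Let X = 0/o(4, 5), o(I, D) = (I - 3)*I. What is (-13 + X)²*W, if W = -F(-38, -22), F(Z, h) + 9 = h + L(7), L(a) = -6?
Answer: 6253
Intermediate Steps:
o(I, D) = I*(-3 + I) (o(I, D) = (-3 + I)*I = I*(-3 + I))
X = 0 (X = 0/((4*(-3 + 4))) = 0/((4*1)) = 0/4 = 0*(¼) = 0)
F(Z, h) = -15 + h (F(Z, h) = -9 + (h - 6) = -9 + (-6 + h) = -15 + h)
W = 37 (W = -(-15 - 22) = -1*(-37) = 37)
(-13 + X)²*W = (-13 + 0)²*37 = (-13)²*37 = 169*37 = 6253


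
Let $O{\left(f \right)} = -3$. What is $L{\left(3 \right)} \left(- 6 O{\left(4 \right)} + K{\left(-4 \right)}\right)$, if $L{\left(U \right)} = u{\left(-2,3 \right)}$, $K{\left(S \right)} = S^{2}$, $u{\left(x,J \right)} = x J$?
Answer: $-204$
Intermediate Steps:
$u{\left(x,J \right)} = J x$
$L{\left(U \right)} = -6$ ($L{\left(U \right)} = 3 \left(-2\right) = -6$)
$L{\left(3 \right)} \left(- 6 O{\left(4 \right)} + K{\left(-4 \right)}\right) = - 6 \left(\left(-6\right) \left(-3\right) + \left(-4\right)^{2}\right) = - 6 \left(18 + 16\right) = \left(-6\right) 34 = -204$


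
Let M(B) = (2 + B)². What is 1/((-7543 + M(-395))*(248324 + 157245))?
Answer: 1/59580519514 ≈ 1.6784e-11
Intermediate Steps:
1/((-7543 + M(-395))*(248324 + 157245)) = 1/((-7543 + (2 - 395)²)*(248324 + 157245)) = 1/((-7543 + (-393)²)*405569) = 1/((-7543 + 154449)*405569) = 1/(146906*405569) = 1/59580519514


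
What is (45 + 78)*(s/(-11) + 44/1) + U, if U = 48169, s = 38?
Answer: 584717/11 ≈ 53156.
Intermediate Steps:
(45 + 78)*(s/(-11) + 44/1) + U = (45 + 78)*(38/(-11) + 44/1) + 48169 = 123*(38*(-1/11) + 44*1) + 48169 = 123*(-38/11 + 44) + 48169 = 123*(446/11) + 48169 = 54858/11 + 48169 = 584717/11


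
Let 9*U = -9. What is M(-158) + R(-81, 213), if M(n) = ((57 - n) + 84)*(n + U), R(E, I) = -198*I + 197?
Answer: -89518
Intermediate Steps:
U = -1 (U = (⅑)*(-9) = -1)
R(E, I) = 197 - 198*I
M(n) = (-1 + n)*(141 - n) (M(n) = ((57 - n) + 84)*(n - 1) = (141 - n)*(-1 + n) = (-1 + n)*(141 - n))
M(-158) + R(-81, 213) = (-141 - 1*(-158)² + 142*(-158)) + (197 - 198*213) = (-141 - 1*24964 - 22436) + (197 - 42174) = (-141 - 24964 - 22436) - 41977 = -47541 - 41977 = -89518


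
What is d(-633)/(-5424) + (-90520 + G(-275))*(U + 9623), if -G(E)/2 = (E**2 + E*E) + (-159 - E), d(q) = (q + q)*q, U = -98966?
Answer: 31761419212581/904 ≈ 3.5134e+10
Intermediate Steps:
d(q) = 2*q**2 (d(q) = (2*q)*q = 2*q**2)
G(E) = 318 - 4*E**2 + 2*E (G(E) = -2*((E**2 + E*E) + (-159 - E)) = -2*((E**2 + E**2) + (-159 - E)) = -2*(2*E**2 + (-159 - E)) = -2*(-159 - E + 2*E**2) = 318 - 4*E**2 + 2*E)
d(-633)/(-5424) + (-90520 + G(-275))*(U + 9623) = (2*(-633)**2)/(-5424) + (-90520 + (318 - 4*(-275)**2 + 2*(-275)))*(-98966 + 9623) = (2*400689)*(-1/5424) + (-90520 + (318 - 4*75625 - 550))*(-89343) = 801378*(-1/5424) + (-90520 + (318 - 302500 - 550))*(-89343) = -133563/904 + (-90520 - 302732)*(-89343) = -133563/904 - 393252*(-89343) = -133563/904 + 35134313436 = 31761419212581/904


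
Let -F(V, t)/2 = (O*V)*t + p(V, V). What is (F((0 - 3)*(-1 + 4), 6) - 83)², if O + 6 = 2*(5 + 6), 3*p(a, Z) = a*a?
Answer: 2531281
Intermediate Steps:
p(a, Z) = a²/3 (p(a, Z) = (a*a)/3 = a²/3)
O = 16 (O = -6 + 2*(5 + 6) = -6 + 2*11 = -6 + 22 = 16)
F(V, t) = -2*V²/3 - 32*V*t (F(V, t) = -2*((16*V)*t + V²/3) = -2*(16*V*t + V²/3) = -2*(V²/3 + 16*V*t) = -2*V²/3 - 32*V*t)
(F((0 - 3)*(-1 + 4), 6) - 83)² = (2*((0 - 3)*(-1 + 4))*(-(0 - 3)*(-1 + 4) - 48*6)/3 - 83)² = (2*(-3*3)*(-(-3)*3 - 288)/3 - 83)² = ((⅔)*(-9)*(-1*(-9) - 288) - 83)² = ((⅔)*(-9)*(9 - 288) - 83)² = ((⅔)*(-9)*(-279) - 83)² = (1674 - 83)² = 1591² = 2531281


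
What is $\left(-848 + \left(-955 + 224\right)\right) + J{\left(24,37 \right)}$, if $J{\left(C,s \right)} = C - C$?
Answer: $-1579$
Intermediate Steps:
$J{\left(C,s \right)} = 0$
$\left(-848 + \left(-955 + 224\right)\right) + J{\left(24,37 \right)} = \left(-848 + \left(-955 + 224\right)\right) + 0 = \left(-848 - 731\right) + 0 = -1579 + 0 = -1579$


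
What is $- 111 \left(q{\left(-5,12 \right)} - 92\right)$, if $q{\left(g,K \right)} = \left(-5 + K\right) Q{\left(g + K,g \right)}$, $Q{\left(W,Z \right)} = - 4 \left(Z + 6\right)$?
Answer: $13320$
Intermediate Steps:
$Q{\left(W,Z \right)} = -24 - 4 Z$ ($Q{\left(W,Z \right)} = - 4 \left(6 + Z\right) = -24 - 4 Z$)
$q{\left(g,K \right)} = \left(-24 - 4 g\right) \left(-5 + K\right)$ ($q{\left(g,K \right)} = \left(-5 + K\right) \left(-24 - 4 g\right) = \left(-24 - 4 g\right) \left(-5 + K\right)$)
$- 111 \left(q{\left(-5,12 \right)} - 92\right) = - 111 \left(- 4 \left(-5 + 12\right) \left(6 - 5\right) - 92\right) = - 111 \left(\left(-4\right) 7 \cdot 1 - 92\right) = - 111 \left(-28 - 92\right) = \left(-111\right) \left(-120\right) = 13320$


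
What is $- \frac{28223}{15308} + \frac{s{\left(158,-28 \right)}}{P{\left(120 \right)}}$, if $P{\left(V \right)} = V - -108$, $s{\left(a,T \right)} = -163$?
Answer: $- \frac{558128}{218139} \approx -2.5586$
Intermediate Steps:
$P{\left(V \right)} = 108 + V$ ($P{\left(V \right)} = V + 108 = 108 + V$)
$- \frac{28223}{15308} + \frac{s{\left(158,-28 \right)}}{P{\left(120 \right)}} = - \frac{28223}{15308} - \frac{163}{108 + 120} = \left(-28223\right) \frac{1}{15308} - \frac{163}{228} = - \frac{28223}{15308} - \frac{163}{228} = - \frac{558128}{218139}$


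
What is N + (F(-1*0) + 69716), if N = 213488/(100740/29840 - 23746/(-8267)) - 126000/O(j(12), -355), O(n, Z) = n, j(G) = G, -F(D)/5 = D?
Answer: 7197010551408/77069911 ≈ 93383.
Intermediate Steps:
F(D) = -5*D
N = 1824004636132/77069911 (N = 213488/(100740/29840 - 23746/(-8267)) - 126000/12 = 213488/(100740*(1/29840) - 23746*(-1/8267)) - 126000*1/12 = 213488/(5037/1492 + 23746/8267) - 10500 = 213488/(77069911/12334364) - 10500 = 213488*(12334364/77069911) - 10500 = 2633238701632/77069911 - 10500 = 1824004636132/77069911 ≈ 23667.)
N + (F(-1*0) + 69716) = 1824004636132/77069911 + (-(-5)*0 + 69716) = 1824004636132/77069911 + (-5*0 + 69716) = 1824004636132/77069911 + (0 + 69716) = 1824004636132/77069911 + 69716 = 7197010551408/77069911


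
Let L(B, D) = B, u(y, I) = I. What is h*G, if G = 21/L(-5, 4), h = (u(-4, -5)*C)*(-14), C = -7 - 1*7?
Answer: 4116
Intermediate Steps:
C = -14 (C = -7 - 7 = -14)
h = -980 (h = -5*(-14)*(-14) = 70*(-14) = -980)
G = -21/5 (G = 21/(-5) = 21*(-1/5) = -21/5 ≈ -4.2000)
h*G = -980*(-21/5) = 4116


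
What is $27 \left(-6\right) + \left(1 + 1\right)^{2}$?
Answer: $-158$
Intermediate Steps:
$27 \left(-6\right) + \left(1 + 1\right)^{2} = -162 + 2^{2} = -162 + 4 = -158$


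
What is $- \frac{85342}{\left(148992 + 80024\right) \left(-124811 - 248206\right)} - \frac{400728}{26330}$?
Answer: $- \frac{8558233254187789}{562322314322940} \approx -15.219$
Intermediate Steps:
$- \frac{85342}{\left(148992 + 80024\right) \left(-124811 - 248206\right)} - \frac{400728}{26330} = - \frac{85342}{229016 \left(-373017\right)} - \frac{200364}{13165} = - \frac{85342}{-85426861272} - \frac{200364}{13165} = \left(-85342\right) \left(- \frac{1}{85426861272}\right) - \frac{200364}{13165} = \frac{42671}{42713430636} - \frac{200364}{13165} = - \frac{8558233254187789}{562322314322940}$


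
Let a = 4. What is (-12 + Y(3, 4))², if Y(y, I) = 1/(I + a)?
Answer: 9025/64 ≈ 141.02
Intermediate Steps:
Y(y, I) = 1/(4 + I) (Y(y, I) = 1/(I + 4) = 1/(4 + I))
(-12 + Y(3, 4))² = (-12 + 1/(4 + 4))² = (-12 + 1/8)² = (-12 + ⅛)² = (-95/8)² = 9025/64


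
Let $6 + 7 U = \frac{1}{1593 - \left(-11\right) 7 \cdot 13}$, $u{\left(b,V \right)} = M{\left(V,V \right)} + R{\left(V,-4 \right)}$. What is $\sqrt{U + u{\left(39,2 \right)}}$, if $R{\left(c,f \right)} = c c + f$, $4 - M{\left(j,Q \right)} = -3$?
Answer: $\frac{\sqrt{2025397794}}{18158} \approx 2.4785$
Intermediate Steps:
$M{\left(j,Q \right)} = 7$ ($M{\left(j,Q \right)} = 4 - -3 = 4 + 3 = 7$)
$R{\left(c,f \right)} = f + c^{2}$ ($R{\left(c,f \right)} = c^{2} + f = f + c^{2}$)
$u{\left(b,V \right)} = 3 + V^{2}$ ($u{\left(b,V \right)} = 7 + \left(-4 + V^{2}\right) = 3 + V^{2}$)
$U = - \frac{15563}{18158}$ ($U = - \frac{6}{7} + \frac{1}{7 \left(1593 - \left(-11\right) 7 \cdot 13\right)} = - \frac{6}{7} + \frac{1}{7 \left(1593 - \left(-77\right) 13\right)} = - \frac{6}{7} + \frac{1}{7 \left(1593 - -1001\right)} = - \frac{6}{7} + \frac{1}{7 \left(1593 + 1001\right)} = - \frac{6}{7} + \frac{1}{7 \cdot 2594} = - \frac{6}{7} + \frac{1}{7} \cdot \frac{1}{2594} = - \frac{6}{7} + \frac{1}{18158} = - \frac{15563}{18158} \approx -0.85709$)
$\sqrt{U + u{\left(39,2 \right)}} = \sqrt{- \frac{15563}{18158} + \left(3 + 2^{2}\right)} = \sqrt{- \frac{15563}{18158} + \left(3 + 4\right)} = \sqrt{- \frac{15563}{18158} + 7} = \sqrt{\frac{111543}{18158}} = \frac{\sqrt{2025397794}}{18158}$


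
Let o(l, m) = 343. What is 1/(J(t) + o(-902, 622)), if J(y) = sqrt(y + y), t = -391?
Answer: 343/118431 - I*sqrt(782)/118431 ≈ 0.0028962 - 0.00023612*I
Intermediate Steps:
J(y) = sqrt(2)*sqrt(y) (J(y) = sqrt(2*y) = sqrt(2)*sqrt(y))
1/(J(t) + o(-902, 622)) = 1/(sqrt(2)*sqrt(-391) + 343) = 1/(sqrt(2)*(I*sqrt(391)) + 343) = 1/(I*sqrt(782) + 343) = 1/(343 + I*sqrt(782))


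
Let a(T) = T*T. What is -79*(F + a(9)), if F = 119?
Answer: -15800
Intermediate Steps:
a(T) = T**2
-79*(F + a(9)) = -79*(119 + 9**2) = -79*(119 + 81) = -79*200 = -15800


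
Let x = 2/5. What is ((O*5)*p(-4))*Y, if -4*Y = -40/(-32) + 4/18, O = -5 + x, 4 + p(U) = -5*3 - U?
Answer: -6095/48 ≈ -126.98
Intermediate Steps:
p(U) = -19 - U (p(U) = -4 + (-5*3 - U) = -4 + (-15 - U) = -19 - U)
x = ⅖ (x = 2*(⅕) = ⅖ ≈ 0.40000)
O = -23/5 (O = -5 + ⅖ = -23/5 ≈ -4.6000)
Y = -53/144 (Y = -(-40/(-32) + 4/18)/4 = -(-40*(-1/32) + 4*(1/18))/4 = -(5/4 + 2/9)/4 = -¼*53/36 = -53/144 ≈ -0.36806)
((O*5)*p(-4))*Y = ((-23/5*5)*(-19 - 1*(-4)))*(-53/144) = -23*(-19 + 4)*(-53/144) = -23*(-15)*(-53/144) = 345*(-53/144) = -6095/48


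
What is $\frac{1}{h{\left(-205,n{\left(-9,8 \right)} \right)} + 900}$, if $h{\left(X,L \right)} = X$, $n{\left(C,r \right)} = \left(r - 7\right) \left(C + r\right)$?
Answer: $\frac{1}{695} \approx 0.0014388$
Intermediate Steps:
$n{\left(C,r \right)} = \left(-7 + r\right) \left(C + r\right)$
$\frac{1}{h{\left(-205,n{\left(-9,8 \right)} \right)} + 900} = \frac{1}{-205 + 900} = \frac{1}{695}$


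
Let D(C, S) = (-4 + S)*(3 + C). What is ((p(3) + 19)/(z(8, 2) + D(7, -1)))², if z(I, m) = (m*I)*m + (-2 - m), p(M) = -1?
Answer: 81/121 ≈ 0.66942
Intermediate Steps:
z(I, m) = -2 - m + I*m² (z(I, m) = (I*m)*m + (-2 - m) = I*m² + (-2 - m) = -2 - m + I*m²)
((p(3) + 19)/(z(8, 2) + D(7, -1)))² = ((-1 + 19)/((-2 - 1*2 + 8*2²) + (-12 - 4*7 + 3*(-1) + 7*(-1))))² = (18/((-2 - 2 + 8*4) + (-12 - 28 - 3 - 7)))² = (18/((-2 - 2 + 32) - 50))² = (18/(28 - 50))² = (18/(-22))² = (18*(-1/22))² = (-9/11)² = 81/121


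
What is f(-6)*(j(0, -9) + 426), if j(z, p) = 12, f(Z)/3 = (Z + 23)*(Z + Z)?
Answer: -268056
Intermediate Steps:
f(Z) = 6*Z*(23 + Z) (f(Z) = 3*((Z + 23)*(Z + Z)) = 3*((23 + Z)*(2*Z)) = 3*(2*Z*(23 + Z)) = 6*Z*(23 + Z))
f(-6)*(j(0, -9) + 426) = (6*(-6)*(23 - 6))*(12 + 426) = (6*(-6)*17)*438 = -612*438 = -268056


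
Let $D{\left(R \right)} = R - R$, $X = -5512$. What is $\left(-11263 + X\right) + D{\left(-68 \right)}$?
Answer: $-16775$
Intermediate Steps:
$D{\left(R \right)} = 0$
$\left(-11263 + X\right) + D{\left(-68 \right)} = \left(-11263 - 5512\right) + 0 = -16775 + 0 = -16775$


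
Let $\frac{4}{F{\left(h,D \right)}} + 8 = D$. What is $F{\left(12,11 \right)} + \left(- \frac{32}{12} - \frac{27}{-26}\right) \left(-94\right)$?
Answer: $\frac{2007}{13} \approx 154.38$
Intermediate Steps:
$F{\left(h,D \right)} = \frac{4}{-8 + D}$
$F{\left(12,11 \right)} + \left(- \frac{32}{12} - \frac{27}{-26}\right) \left(-94\right) = \frac{4}{-8 + 11} + \left(- \frac{32}{12} - \frac{27}{-26}\right) \left(-94\right) = \frac{4}{3} + \left(\left(-32\right) \frac{1}{12} - - \frac{27}{26}\right) \left(-94\right) = 4 \cdot \frac{1}{3} + \left(- \frac{8}{3} + \frac{27}{26}\right) \left(-94\right) = \frac{4}{3} - - \frac{5969}{39} = \frac{4}{3} + \frac{5969}{39} = \frac{2007}{13}$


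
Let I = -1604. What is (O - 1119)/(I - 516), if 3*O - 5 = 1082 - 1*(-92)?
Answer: 363/1060 ≈ 0.34245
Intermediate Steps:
O = 393 (O = 5/3 + (1082 - 1*(-92))/3 = 5/3 + (1082 + 92)/3 = 5/3 + (⅓)*1174 = 5/3 + 1174/3 = 393)
(O - 1119)/(I - 516) = (393 - 1119)/(-1604 - 516) = -726/(-2120) = -726*(-1/2120) = 363/1060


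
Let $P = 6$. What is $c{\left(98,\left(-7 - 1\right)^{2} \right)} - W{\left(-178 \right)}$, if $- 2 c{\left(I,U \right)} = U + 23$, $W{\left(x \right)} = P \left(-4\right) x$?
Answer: $- \frac{8631}{2} \approx -4315.5$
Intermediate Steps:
$W{\left(x \right)} = - 24 x$ ($W{\left(x \right)} = 6 \left(-4\right) x = - 24 x$)
$c{\left(I,U \right)} = - \frac{23}{2} - \frac{U}{2}$ ($c{\left(I,U \right)} = - \frac{U + 23}{2} = - \frac{23 + U}{2} = - \frac{23}{2} - \frac{U}{2}$)
$c{\left(98,\left(-7 - 1\right)^{2} \right)} - W{\left(-178 \right)} = \left(- \frac{23}{2} - \frac{\left(-7 - 1\right)^{2}}{2}\right) - \left(-24\right) \left(-178\right) = \left(- \frac{23}{2} - \frac{\left(-8\right)^{2}}{2}\right) - 4272 = \left(- \frac{23}{2} - 32\right) - 4272 = - \frac{87}{2} - 4272 = - \frac{8631}{2}$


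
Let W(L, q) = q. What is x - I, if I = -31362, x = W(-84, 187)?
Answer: 31549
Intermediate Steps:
x = 187
x - I = 187 - 1*(-31362) = 187 + 31362 = 31549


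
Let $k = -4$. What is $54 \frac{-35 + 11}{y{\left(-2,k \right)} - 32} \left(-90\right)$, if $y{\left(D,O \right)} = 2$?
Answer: $-3888$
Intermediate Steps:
$54 \frac{-35 + 11}{y{\left(-2,k \right)} - 32} \left(-90\right) = 54 \frac{-35 + 11}{2 - 32} \left(-90\right) = 54 \left(- \frac{24}{-30}\right) \left(-90\right) = 54 \left(\left(-24\right) \left(- \frac{1}{30}\right)\right) \left(-90\right) = 54 \cdot \frac{4}{5} \left(-90\right) = \frac{216}{5} \left(-90\right) = -3888$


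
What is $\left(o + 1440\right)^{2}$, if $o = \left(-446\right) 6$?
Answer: $1527696$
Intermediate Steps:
$o = -2676$
$\left(o + 1440\right)^{2} = \left(-2676 + 1440\right)^{2} = \left(-1236\right)^{2} = 1527696$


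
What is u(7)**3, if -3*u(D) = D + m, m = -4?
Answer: -1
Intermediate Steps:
u(D) = 4/3 - D/3 (u(D) = -(D - 4)/3 = -(-4 + D)/3 = 4/3 - D/3)
u(7)**3 = (4/3 - 1/3*7)**3 = (4/3 - 7/3)**3 = (-1)**3 = -1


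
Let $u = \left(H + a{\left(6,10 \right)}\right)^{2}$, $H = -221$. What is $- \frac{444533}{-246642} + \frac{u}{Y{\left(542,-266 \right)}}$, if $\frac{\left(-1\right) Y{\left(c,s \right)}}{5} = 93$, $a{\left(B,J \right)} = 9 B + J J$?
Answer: $- \frac{300156031}{38229510} \approx -7.8514$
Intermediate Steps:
$a{\left(B,J \right)} = J^{2} + 9 B$ ($a{\left(B,J \right)} = 9 B + J^{2} = J^{2} + 9 B$)
$Y{\left(c,s \right)} = -465$ ($Y{\left(c,s \right)} = \left(-5\right) 93 = -465$)
$u = 4489$ ($u = \left(-221 + \left(10^{2} + 9 \cdot 6\right)\right)^{2} = \left(-221 + \left(100 + 54\right)\right)^{2} = \left(-221 + 154\right)^{2} = \left(-67\right)^{2} = 4489$)
$- \frac{444533}{-246642} + \frac{u}{Y{\left(542,-266 \right)}} = - \frac{444533}{-246642} + \frac{4489}{-465} = \left(-444533\right) \left(- \frac{1}{246642}\right) + 4489 \left(- \frac{1}{465}\right) = \frac{444533}{246642} - \frac{4489}{465} = - \frac{300156031}{38229510}$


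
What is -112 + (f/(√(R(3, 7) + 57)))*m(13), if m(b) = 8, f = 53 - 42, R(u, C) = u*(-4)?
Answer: -112 + 88*√5/15 ≈ -98.882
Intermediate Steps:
R(u, C) = -4*u
f = 11
-112 + (f/(√(R(3, 7) + 57)))*m(13) = -112 + (11/(√(-4*3 + 57)))*8 = -112 + (11/(√(-12 + 57)))*8 = -112 + (11/(√45))*8 = -112 + (11/((3*√5)))*8 = -112 + (11*(√5/15))*8 = -112 + (11*√5/15)*8 = -112 + 88*√5/15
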